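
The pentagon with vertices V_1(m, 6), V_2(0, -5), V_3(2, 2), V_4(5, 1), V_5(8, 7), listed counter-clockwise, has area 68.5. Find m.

The doubled signed area Σ (x_i y_{i+1} − x_{i+1} y_i) is linear in m.
With m=0 it equals 77; the coefficient of m is -12 (from the two edges through V_1).
So -12·m + 77 = 2·68.5 = 137 ⇒ m = -5.

-5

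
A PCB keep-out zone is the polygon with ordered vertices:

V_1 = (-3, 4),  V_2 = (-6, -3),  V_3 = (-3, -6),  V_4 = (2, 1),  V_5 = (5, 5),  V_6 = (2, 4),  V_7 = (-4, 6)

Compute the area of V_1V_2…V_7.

Apply Gauss's area formula: 2A = Σ (x_i·y_{i+1} − x_{i+1}·y_i), indices taken mod 7.
Cross-terms: 33, 27, 9, 5, 10, 28, 2  ⇒  Σ = 114
Area = |Σ|/2 = 57.

57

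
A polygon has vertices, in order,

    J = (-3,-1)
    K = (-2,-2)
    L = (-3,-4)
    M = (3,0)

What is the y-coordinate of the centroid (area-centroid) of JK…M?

Apply the surveyor's formula. First the cross-terms c_i = x_i·y_{i+1} − x_{i+1}·y_i:
  4, 2, 12, -3  ⇒  2A = 15, A = 7.5.
Then Σ (y_i + y_{i+1})·c_i = -69, so ȳ = -69 / (6·7.5) = -23/15.

-23/15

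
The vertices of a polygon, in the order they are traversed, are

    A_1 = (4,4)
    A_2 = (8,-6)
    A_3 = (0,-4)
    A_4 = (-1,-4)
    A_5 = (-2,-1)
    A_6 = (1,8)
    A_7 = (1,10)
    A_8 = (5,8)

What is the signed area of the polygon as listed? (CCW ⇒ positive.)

Cross-terms: -56, -32, -4, -7, -15, 2, -42, -12  ⇒  Σ = -166
Signed area = Σ/2 = -83 (negative ⇒ clockwise traversal).

-83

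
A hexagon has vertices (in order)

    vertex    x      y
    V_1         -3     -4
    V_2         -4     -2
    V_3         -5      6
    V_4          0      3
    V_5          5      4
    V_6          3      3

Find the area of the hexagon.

Apply the surveyor's formula: 2A = Σ (x_i·y_{i+1} − x_{i+1}·y_i), indices taken mod 6.
Cross-terms: -10, -34, -15, -15, 3, -3  ⇒  Σ = -74
Area = |Σ|/2 = 37.

37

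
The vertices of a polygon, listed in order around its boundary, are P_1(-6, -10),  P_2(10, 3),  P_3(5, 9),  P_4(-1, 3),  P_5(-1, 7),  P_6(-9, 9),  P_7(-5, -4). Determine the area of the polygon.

169

Apply the surveyor's formula: 2A = Σ (x_i·y_{i+1} − x_{i+1}·y_i), indices taken mod 7.
Σ = (82) + (75) + (24) + (-4) + (54) + (81) + (26) = 338
Area = |Σ|/2 = 169.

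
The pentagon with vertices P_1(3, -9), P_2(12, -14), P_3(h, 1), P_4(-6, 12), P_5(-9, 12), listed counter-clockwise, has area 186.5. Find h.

Write out the shoelace sum; only the two edges meeting at P_3 involve h:
2·Area = [(12·1 − h·(-14)) + (h·12 − (-6)·1)] + 147
       = 26·h + 165 = 373
⇒ h = 8.

8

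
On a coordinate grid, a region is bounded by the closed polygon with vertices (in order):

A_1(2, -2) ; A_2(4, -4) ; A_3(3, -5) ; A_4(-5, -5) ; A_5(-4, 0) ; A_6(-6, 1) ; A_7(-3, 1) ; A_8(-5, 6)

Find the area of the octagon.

45

Σ = (0) + (-8) + (-40) + (-20) + (-4) + (-3) + (-13) + (-2) = -90
Area = |Σ|/2 = 45.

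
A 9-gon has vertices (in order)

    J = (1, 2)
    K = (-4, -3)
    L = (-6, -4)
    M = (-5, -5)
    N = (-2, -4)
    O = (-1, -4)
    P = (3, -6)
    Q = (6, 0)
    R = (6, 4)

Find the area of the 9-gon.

56.5

Cross-terms: 5, -2, 10, 10, 4, 18, 36, 24, 8  ⇒  Σ = 113
Area = |Σ|/2 = 56.5.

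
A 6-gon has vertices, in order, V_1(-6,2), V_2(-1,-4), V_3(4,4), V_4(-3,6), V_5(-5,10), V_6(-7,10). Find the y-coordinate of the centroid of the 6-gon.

Apply the shoelace (surveyor's) formula. First the cross-terms c_i = x_i·y_{i+1} − x_{i+1}·y_i:
  26, 12, 36, 0, 20, 46  ⇒  2A = 140, A = 70.
Then Σ (y_i + y_{i+1})·c_i = 1260, so ȳ = 1260 / (6·70) = 3.

3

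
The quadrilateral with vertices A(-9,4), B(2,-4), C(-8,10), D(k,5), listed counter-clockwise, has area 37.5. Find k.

The doubled signed area Σ (x_i y_{i+1} − x_{i+1} y_i) is linear in k.
With k=0 it equals 21; the coefficient of k is -6 (from the two edges through D).
So -6·k + 21 = 2·37.5 = 75 ⇒ k = -9.

-9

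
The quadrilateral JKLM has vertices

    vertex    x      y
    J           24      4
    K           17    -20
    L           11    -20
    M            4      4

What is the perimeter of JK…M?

76

|JK| = √((-7)² + (-24)²) = √625 = 25
|KL| = √((-6)² + (0)²) = √36 = 6
|LM| = √((-7)² + (24)²) = √625 = 25
|MJ| = √((20)² + (0)²) = √400 = 20
Perimeter = 25 + 6 + 25 + 20 = 76.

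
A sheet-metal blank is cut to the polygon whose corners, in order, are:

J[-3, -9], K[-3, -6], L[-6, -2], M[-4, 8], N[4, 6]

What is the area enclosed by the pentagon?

Apply the shoelace (surveyor's) formula: 2A = Σ (x_i·y_{i+1} − x_{i+1}·y_i), indices taken mod 5.
J→K: (-3)(-6) − (-3)(-9) = -9
K→L: (-3)(-2) − (-6)(-6) = -30
L→M: (-6)(8) − (-4)(-2) = -56
M→N: (-4)(6) − (4)(8) = -56
N→J: (4)(-9) − (-3)(6) = -18
Σ = -169
Area = |Σ|/2 = 84.5.

84.5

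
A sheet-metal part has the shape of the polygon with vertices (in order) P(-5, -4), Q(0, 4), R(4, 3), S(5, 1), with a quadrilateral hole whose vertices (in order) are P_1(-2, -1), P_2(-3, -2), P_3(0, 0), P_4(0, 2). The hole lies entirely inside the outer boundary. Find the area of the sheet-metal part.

28.5

Outer boundary:
Cross-terms: -20, -16, -11, -15  ⇒  Σ = -62
Area = |Σ|/2 = 31.
Hole:
Cross-terms: 1, 0, 0, 4  ⇒  Σ = 5
Area = |Σ|/2 = 2.5.
Net area = 31 − 2.5 = 28.5.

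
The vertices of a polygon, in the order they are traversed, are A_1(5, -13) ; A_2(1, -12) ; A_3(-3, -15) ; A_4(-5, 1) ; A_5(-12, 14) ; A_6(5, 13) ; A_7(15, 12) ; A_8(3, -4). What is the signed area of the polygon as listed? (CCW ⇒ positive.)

Apply Gauss's area formula: 2A = Σ (x_i·y_{i+1} − x_{i+1}·y_i), indices taken mod 8.
A_1→A_2: (5)(-12) − (1)(-13) = -47
A_2→A_3: (1)(-15) − (-3)(-12) = -51
A_3→A_4: (-3)(1) − (-5)(-15) = -78
A_4→A_5: (-5)(14) − (-12)(1) = -58
A_5→A_6: (-12)(13) − (5)(14) = -226
A_6→A_7: (5)(12) − (15)(13) = -135
A_7→A_8: (15)(-4) − (3)(12) = -96
A_8→A_1: (3)(-13) − (5)(-4) = -19
Σ = -710
Signed area = Σ/2 = -355 (negative ⇒ clockwise traversal).

-355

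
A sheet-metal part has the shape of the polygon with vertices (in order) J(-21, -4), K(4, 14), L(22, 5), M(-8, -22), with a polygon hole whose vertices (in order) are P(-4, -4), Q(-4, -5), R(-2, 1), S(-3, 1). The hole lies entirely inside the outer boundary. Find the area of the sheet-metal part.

Outer boundary:
Σ = (-278) + (-288) + (-444) + (-430) = -1440
Area = |Σ|/2 = 720.
Hole:
Apply Gauss's area formula: 2A = Σ (x_i·y_{i+1} − x_{i+1}·y_i), indices taken mod 4.
Σ = (4) + (-14) + (1) + (16) = 7
Area = |Σ|/2 = 3.5.
Net area = 720 − 3.5 = 716.5.

716.5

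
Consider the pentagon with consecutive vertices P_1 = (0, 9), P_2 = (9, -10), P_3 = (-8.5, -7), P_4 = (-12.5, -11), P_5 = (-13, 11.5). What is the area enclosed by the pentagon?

P_1→P_2: (0)(-10) − (9)(9) = -81
P_2→P_3: (9)(-7) − (-8.5)(-10) = -148
P_3→P_4: (-8.5)(-11) − (-12.5)(-7) = 6
P_4→P_5: (-12.5)(11.5) − (-13)(-11) = -286.75
P_5→P_1: (-13)(9) − (0)(11.5) = -117
Σ = -626.75
Area = |Σ|/2 = 313.375.

313.375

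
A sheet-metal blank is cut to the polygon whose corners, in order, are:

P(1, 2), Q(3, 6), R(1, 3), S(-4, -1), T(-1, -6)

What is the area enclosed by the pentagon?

Apply the shoelace (surveyor's) formula: 2A = Σ (x_i·y_{i+1} − x_{i+1}·y_i), indices taken mod 5.
P→Q: (1)(6) − (3)(2) = 0
Q→R: (3)(3) − (1)(6) = 3
R→S: (1)(-1) − (-4)(3) = 11
S→T: (-4)(-6) − (-1)(-1) = 23
T→P: (-1)(2) − (1)(-6) = 4
Σ = 41
Area = |Σ|/2 = 20.5.

20.5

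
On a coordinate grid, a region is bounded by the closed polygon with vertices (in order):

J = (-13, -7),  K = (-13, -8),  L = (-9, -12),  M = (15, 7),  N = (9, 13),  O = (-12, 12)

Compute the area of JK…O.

425

Apply the shoelace formula: 2A = Σ (x_i·y_{i+1} − x_{i+1}·y_i), indices taken mod 6.
Σ = (13) + (84) + (117) + (132) + (264) + (240) = 850
Area = |Σ|/2 = 425.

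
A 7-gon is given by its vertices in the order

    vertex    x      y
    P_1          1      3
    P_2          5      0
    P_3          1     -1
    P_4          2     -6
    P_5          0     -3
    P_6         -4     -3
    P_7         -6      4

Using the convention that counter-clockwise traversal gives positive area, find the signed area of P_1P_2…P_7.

Apply the shoelace (surveyor's) formula: 2A = Σ (x_i·y_{i+1} − x_{i+1}·y_i), indices taken mod 7.
Cross-terms: -15, -5, -4, -6, -12, -34, -22  ⇒  Σ = -98
Signed area = Σ/2 = -49 (negative ⇒ clockwise traversal).

-49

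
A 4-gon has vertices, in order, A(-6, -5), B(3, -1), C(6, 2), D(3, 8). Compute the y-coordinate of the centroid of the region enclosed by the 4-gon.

1.25

Apply the shoelace formula. First the cross-terms c_i = x_i·y_{i+1} − x_{i+1}·y_i:
  21, 12, 42, 33  ⇒  2A = 108, A = 54.
Then Σ (y_i + y_{i+1})·c_i = 405, so ȳ = 405 / (6·54) = 1.25.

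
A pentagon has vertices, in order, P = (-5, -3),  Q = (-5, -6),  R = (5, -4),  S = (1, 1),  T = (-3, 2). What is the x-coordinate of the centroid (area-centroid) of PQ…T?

-43/49

Apply the shoelace (surveyor's) formula. First the cross-terms c_i = x_i·y_{i+1} − x_{i+1}·y_i:
  15, 50, 9, 5, 19  ⇒  2A = 98, A = 49.
Then Σ (x_i + x_{i+1})·c_i = -258, so x̄ = -258 / (6·49) = -43/49.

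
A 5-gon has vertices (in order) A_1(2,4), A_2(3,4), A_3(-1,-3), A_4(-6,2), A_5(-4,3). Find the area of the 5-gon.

30.5

Cross-terms: -4, -5, -20, -10, -22  ⇒  Σ = -61
Area = |Σ|/2 = 30.5.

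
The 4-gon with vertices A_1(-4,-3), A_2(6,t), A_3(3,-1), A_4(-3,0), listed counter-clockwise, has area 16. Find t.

-2

The doubled signed area Σ (x_i y_{i+1} − x_{i+1} y_i) is linear in t.
With t=0 it equals 18; the coefficient of t is -7 (from the two edges through A_2).
So -7·t + 18 = 2·16 = 32 ⇒ t = -2.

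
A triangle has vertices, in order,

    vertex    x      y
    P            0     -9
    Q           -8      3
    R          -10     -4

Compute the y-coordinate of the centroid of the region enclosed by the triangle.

-10/3

Apply Gauss's area formula. First the cross-terms c_i = x_i·y_{i+1} − x_{i+1}·y_i:
  -72, 62, 90  ⇒  2A = 80, A = 40.
Then Σ (y_i + y_{i+1})·c_i = -800, so ȳ = -800 / (6·40) = -10/3.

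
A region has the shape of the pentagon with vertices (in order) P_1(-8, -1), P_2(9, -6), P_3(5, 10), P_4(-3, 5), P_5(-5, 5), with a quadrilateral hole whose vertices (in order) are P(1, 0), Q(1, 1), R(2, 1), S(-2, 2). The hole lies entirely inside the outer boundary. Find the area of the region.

Outer boundary:
P_1→P_2: (-8)(-6) − (9)(-1) = 57
P_2→P_3: (9)(10) − (5)(-6) = 120
P_3→P_4: (5)(5) − (-3)(10) = 55
P_4→P_5: (-3)(5) − (-5)(5) = 10
P_5→P_1: (-5)(-1) − (-8)(5) = 45
Σ = 287
Area = |Σ|/2 = 143.5.
Hole:
Cross-terms: 1, -1, 6, -2  ⇒  Σ = 4
Area = |Σ|/2 = 2.
Net area = 143.5 − 2 = 141.5.

141.5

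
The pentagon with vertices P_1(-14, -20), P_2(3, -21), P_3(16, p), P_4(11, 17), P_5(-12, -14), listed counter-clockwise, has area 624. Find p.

The doubled signed area Σ (x_i y_{i+1} − x_{i+1} y_i) is linear in p.
With p=0 it equals 1056; the coefficient of p is -8 (from the two edges through P_3).
So -8·p + 1056 = 2·624 = 1248 ⇒ p = -24.

-24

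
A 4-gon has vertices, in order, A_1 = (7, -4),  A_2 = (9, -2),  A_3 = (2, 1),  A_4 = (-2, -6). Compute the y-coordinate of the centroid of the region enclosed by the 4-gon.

-119/45

Apply Gauss's area formula. First the cross-terms c_i = x_i·y_{i+1} − x_{i+1}·y_i:
  22, 13, -10, 50  ⇒  2A = 75, A = 37.5.
Then Σ (y_i + y_{i+1})·c_i = -595, so ȳ = -595 / (6·37.5) = -119/45.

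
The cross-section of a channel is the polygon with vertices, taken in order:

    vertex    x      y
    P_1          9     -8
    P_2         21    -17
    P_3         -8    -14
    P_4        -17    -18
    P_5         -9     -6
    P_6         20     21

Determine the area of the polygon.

493.5

Cross-terms: 15, -430, -94, -60, -69, -349  ⇒  Σ = -987
Area = |Σ|/2 = 493.5.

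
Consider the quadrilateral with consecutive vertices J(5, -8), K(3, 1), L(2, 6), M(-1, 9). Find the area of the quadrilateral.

Σ = (29) + (16) + (24) + (-37) = 32
Area = |Σ|/2 = 16.

16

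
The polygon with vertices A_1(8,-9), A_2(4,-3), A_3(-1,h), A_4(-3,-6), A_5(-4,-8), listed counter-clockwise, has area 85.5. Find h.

The doubled signed area Σ (x_i y_{i+1} − x_{i+1} y_i) is linear in h.
With h=0 it equals 115; the coefficient of h is 7 (from the two edges through A_3).
So 7·h + 115 = 2·85.5 = 171 ⇒ h = 8.

8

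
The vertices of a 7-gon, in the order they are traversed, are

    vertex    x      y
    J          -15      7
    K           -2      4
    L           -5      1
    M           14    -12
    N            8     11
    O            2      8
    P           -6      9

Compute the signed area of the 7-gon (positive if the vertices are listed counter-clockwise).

Apply the shoelace (surveyor's) formula: 2A = Σ (x_i·y_{i+1} − x_{i+1}·y_i), indices taken mod 7.
Σ = (-46) + (18) + (46) + (250) + (42) + (66) + (93) = 469
Signed area = Σ/2 = 234.5 (positive ⇒ counter-clockwise traversal).

234.5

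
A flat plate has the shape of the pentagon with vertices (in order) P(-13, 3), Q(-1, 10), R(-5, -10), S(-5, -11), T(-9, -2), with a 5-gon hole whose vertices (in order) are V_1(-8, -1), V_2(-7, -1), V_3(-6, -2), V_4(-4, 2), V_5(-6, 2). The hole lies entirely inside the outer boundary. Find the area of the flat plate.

94.5

Outer boundary:
Cross-terms: -127, 60, 5, -89, -53  ⇒  Σ = -204
Area = |Σ|/2 = 102.
Hole:
Apply Gauss's area formula: 2A = Σ (x_i·y_{i+1} − x_{i+1}·y_i), indices taken mod 5.
Cross-terms: 1, 8, -20, 4, 22  ⇒  Σ = 15
Area = |Σ|/2 = 7.5.
Net area = 102 − 7.5 = 94.5.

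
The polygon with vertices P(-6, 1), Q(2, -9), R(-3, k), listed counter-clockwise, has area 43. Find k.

8

Write out the shoelace sum; only the two edges meeting at R involve k:
2·Area = [(2·k − (-3)·(-9)) + ((-3)·1 − (-6)·k)] + 52
       = 8·k + 22 = 86
⇒ k = 8.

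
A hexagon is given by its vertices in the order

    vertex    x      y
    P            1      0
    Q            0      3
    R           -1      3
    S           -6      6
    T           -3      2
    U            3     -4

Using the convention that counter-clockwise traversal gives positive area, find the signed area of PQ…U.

Apply the surveyor's formula: 2A = Σ (x_i·y_{i+1} − x_{i+1}·y_i), indices taken mod 6.
P→Q: (1)(3) − (0)(0) = 3
Q→R: (0)(3) − (-1)(3) = 3
R→S: (-1)(6) − (-6)(3) = 12
S→T: (-6)(2) − (-3)(6) = 6
T→U: (-3)(-4) − (3)(2) = 6
U→P: (3)(0) − (1)(-4) = 4
Σ = 34
Signed area = Σ/2 = 17 (positive ⇒ counter-clockwise traversal).

17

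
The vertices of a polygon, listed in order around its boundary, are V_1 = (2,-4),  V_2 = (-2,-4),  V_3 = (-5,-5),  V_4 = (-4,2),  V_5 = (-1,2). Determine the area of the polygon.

Apply the surveyor's formula: 2A = Σ (x_i·y_{i+1} − x_{i+1}·y_i), indices taken mod 5.
Cross-terms: -16, -10, -30, -6, 0  ⇒  Σ = -62
Area = |Σ|/2 = 31.

31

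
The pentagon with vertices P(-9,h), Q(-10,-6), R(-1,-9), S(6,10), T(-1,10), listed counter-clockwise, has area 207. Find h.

8

Write out the shoelace sum; only the two edges meeting at P involve h:
2·Area = [((-1)·h − (-9)·10) + ((-9)·(-6) − (-10)·h)] + 198
       = 9·h + 342 = 414
⇒ h = 8.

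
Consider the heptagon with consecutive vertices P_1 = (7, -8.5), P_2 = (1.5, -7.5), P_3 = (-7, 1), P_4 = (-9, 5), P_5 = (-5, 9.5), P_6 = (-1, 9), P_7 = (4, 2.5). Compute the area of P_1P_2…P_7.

Apply the surveyor's formula: 2A = Σ (x_i·y_{i+1} − x_{i+1}·y_i), indices taken mod 7.
Σ = (-39.75) + (-51) + (-26) + (-60.5) + (-35.5) + (-38.5) + (-51.5) = -302.75
Area = |Σ|/2 = 151.375.

151.375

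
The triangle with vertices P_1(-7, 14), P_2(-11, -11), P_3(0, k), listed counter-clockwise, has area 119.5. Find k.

Write out the shoelace sum; only the two edges meeting at P_3 involve k:
2·Area = [((-11)·k − 0·(-11)) + (0·14 − (-7)·k)] + 231
       = -4·k + 231 = 239
⇒ k = -2.

-2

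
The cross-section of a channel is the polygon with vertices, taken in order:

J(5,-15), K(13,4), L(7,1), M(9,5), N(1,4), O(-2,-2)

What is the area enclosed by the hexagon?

151.5

Apply the shoelace formula: 2A = Σ (x_i·y_{i+1} − x_{i+1}·y_i), indices taken mod 6.
J→K: (5)(4) − (13)(-15) = 215
K→L: (13)(1) − (7)(4) = -15
L→M: (7)(5) − (9)(1) = 26
M→N: (9)(4) − (1)(5) = 31
N→O: (1)(-2) − (-2)(4) = 6
O→J: (-2)(-15) − (5)(-2) = 40
Σ = 303
Area = |Σ|/2 = 151.5.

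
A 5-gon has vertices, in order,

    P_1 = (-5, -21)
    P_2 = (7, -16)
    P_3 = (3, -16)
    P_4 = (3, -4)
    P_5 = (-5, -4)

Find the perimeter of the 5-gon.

54

|P_1P_2| = √((12)² + (5)²) = √169 = 13
|P_2P_3| = √((-4)² + (0)²) = √16 = 4
|P_3P_4| = √((0)² + (12)²) = √144 = 12
|P_4P_5| = √((-8)² + (0)²) = √64 = 8
|P_5P_1| = √((0)² + (-17)²) = √289 = 17
Perimeter = 13 + 4 + 12 + 8 + 17 = 54.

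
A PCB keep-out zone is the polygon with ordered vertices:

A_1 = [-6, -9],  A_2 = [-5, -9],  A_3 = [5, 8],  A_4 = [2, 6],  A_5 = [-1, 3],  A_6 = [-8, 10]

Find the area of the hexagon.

93

Apply the shoelace (surveyor's) formula: 2A = Σ (x_i·y_{i+1} − x_{i+1}·y_i), indices taken mod 6.
Cross-terms: 9, 5, 14, 12, 14, 132  ⇒  Σ = 186
Area = |Σ|/2 = 93.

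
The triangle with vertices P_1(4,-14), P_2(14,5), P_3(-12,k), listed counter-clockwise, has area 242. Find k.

4

The doubled signed area Σ (x_i y_{i+1} − x_{i+1} y_i) is linear in k.
With k=0 it equals 444; the coefficient of k is 10 (from the two edges through P_3).
So 10·k + 444 = 2·242 = 484 ⇒ k = 4.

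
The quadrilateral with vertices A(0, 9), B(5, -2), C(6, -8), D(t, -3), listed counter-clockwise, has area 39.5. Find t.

The doubled signed area Σ (x_i y_{i+1} − x_{i+1} y_i) is linear in t.
With t=0 it equals -91; the coefficient of t is 17 (from the two edges through D).
So 17·t + -91 = 2·39.5 = 79 ⇒ t = 10.

10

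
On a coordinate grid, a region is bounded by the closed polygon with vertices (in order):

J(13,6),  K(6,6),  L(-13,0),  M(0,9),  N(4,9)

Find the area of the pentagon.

63

J→K: (13)(6) − (6)(6) = 42
K→L: (6)(0) − (-13)(6) = 78
L→M: (-13)(9) − (0)(0) = -117
M→N: (0)(9) − (4)(9) = -36
N→J: (4)(6) − (13)(9) = -93
Σ = -126
Area = |Σ|/2 = 63.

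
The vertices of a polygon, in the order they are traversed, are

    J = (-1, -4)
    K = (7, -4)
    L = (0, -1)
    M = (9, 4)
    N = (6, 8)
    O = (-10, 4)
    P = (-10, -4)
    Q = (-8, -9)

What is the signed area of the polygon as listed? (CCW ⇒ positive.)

173.5

Apply the shoelace (surveyor's) formula: 2A = Σ (x_i·y_{i+1} − x_{i+1}·y_i), indices taken mod 8.
Cross-terms: 32, -7, 9, 48, 104, 80, 58, 23  ⇒  Σ = 347
Signed area = Σ/2 = 173.5 (positive ⇒ counter-clockwise traversal).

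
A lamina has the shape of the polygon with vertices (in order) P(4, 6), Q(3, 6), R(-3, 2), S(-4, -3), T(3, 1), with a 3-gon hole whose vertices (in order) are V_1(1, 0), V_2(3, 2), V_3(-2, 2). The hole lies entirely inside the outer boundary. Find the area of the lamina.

Outer boundary:
Apply the surveyor's formula: 2A = Σ (x_i·y_{i+1} − x_{i+1}·y_i), indices taken mod 5.
Σ = (6) + (24) + (17) + (5) + (14) = 66
Area = |Σ|/2 = 33.
Hole:
Σ = (2) + (10) + (-2) = 10
Area = |Σ|/2 = 5.
Net area = 33 − 5 = 28.

28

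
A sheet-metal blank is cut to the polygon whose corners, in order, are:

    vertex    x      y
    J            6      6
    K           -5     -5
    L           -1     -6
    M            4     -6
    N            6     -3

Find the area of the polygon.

66.5

Apply the surveyor's formula: 2A = Σ (x_i·y_{i+1} − x_{i+1}·y_i), indices taken mod 5.
Σ = (0) + (25) + (30) + (24) + (54) = 133
Area = |Σ|/2 = 66.5.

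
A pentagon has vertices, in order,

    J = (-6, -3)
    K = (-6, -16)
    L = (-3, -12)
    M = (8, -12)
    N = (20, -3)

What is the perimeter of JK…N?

|JK| = √((0)² + (-13)²) = √169 = 13
|KL| = √((3)² + (4)²) = √25 = 5
|LM| = √((11)² + (0)²) = √121 = 11
|MN| = √((12)² + (9)²) = √225 = 15
|NJ| = √((-26)² + (0)²) = √676 = 26
Perimeter = 13 + 5 + 11 + 15 + 26 = 70.

70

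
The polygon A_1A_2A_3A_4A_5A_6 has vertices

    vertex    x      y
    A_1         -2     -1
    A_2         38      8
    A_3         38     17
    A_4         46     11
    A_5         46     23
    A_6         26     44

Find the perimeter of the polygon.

|A_1A_2| = √((40)² + (9)²) = √1681 = 41
|A_2A_3| = √((0)² + (9)²) = √81 = 9
|A_3A_4| = √((8)² + (-6)²) = √100 = 10
|A_4A_5| = √((0)² + (12)²) = √144 = 12
|A_5A_6| = √((-20)² + (21)²) = √841 = 29
|A_6A_1| = √((-28)² + (-45)²) = √2809 = 53
Perimeter = 41 + 9 + 10 + 12 + 29 + 53 = 154.

154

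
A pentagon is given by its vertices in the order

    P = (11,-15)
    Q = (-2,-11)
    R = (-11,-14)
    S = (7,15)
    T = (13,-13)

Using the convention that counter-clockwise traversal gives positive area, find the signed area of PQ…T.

P→Q: (11)(-11) − (-2)(-15) = -151
Q→R: (-2)(-14) − (-11)(-11) = -93
R→S: (-11)(15) − (7)(-14) = -67
S→T: (7)(-13) − (13)(15) = -286
T→P: (13)(-15) − (11)(-13) = -52
Σ = -649
Signed area = Σ/2 = -324.5 (negative ⇒ clockwise traversal).

-324.5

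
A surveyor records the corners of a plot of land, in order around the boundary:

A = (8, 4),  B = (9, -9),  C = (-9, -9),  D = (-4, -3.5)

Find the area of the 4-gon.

131.25

Cross-terms: -108, -162, -4.5, 12  ⇒  Σ = -262.5
Area = |Σ|/2 = 131.25.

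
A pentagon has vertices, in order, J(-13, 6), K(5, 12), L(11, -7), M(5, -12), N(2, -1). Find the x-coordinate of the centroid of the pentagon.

Apply the shoelace formula. First the cross-terms c_i = x_i·y_{i+1} − x_{i+1}·y_i:
  -186, -167, -97, 19, -1  ⇒  2A = -432, A = -216.
Then Σ (x_i + x_{i+1})·c_i = -2592, so x̄ = -2592 / (6·(-216)) = 2.

2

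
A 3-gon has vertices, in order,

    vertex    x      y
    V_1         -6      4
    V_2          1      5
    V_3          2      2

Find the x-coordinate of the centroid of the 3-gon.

-1

Apply Gauss's area formula. First the cross-terms c_i = x_i·y_{i+1} − x_{i+1}·y_i:
  -34, -8, 20  ⇒  2A = -22, A = -11.
Then Σ (x_i + x_{i+1})·c_i = 66, so x̄ = 66 / (6·(-11)) = -1.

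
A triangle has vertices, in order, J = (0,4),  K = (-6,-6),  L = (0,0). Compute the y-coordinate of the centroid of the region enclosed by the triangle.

Apply the shoelace (surveyor's) formula. First the cross-terms c_i = x_i·y_{i+1} − x_{i+1}·y_i:
  24, 0, 0  ⇒  2A = 24, A = 12.
Then Σ (y_i + y_{i+1})·c_i = -48, so ȳ = -48 / (6·12) = -2/3.

-2/3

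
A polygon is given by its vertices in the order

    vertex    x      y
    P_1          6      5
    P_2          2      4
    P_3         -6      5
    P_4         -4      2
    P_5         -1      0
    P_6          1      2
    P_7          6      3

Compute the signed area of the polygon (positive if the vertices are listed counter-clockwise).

Apply the shoelace formula: 2A = Σ (x_i·y_{i+1} − x_{i+1}·y_i), indices taken mod 7.
Cross-terms: 14, 34, 8, 2, -2, -9, 12  ⇒  Σ = 59
Signed area = Σ/2 = 29.5 (positive ⇒ counter-clockwise traversal).

29.5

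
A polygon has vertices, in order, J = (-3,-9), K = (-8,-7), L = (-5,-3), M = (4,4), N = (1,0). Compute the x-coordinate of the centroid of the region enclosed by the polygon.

-710/249

Apply the shoelace formula. First the cross-terms c_i = x_i·y_{i+1} − x_{i+1}·y_i:
  -51, -11, -8, -4, -9  ⇒  2A = -83, A = -41.5.
Then Σ (x_i + x_{i+1})·c_i = 710, so x̄ = 710 / (6·(-41.5)) = -710/249.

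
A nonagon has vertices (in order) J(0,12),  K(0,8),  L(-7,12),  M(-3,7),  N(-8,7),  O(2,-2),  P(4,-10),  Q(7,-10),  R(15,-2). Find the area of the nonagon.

207

Apply Gauss's area formula: 2A = Σ (x_i·y_{i+1} − x_{i+1}·y_i), indices taken mod 9.
J→K: (0)(8) − (0)(12) = 0
K→L: (0)(12) − (-7)(8) = 56
L→M: (-7)(7) − (-3)(12) = -13
M→N: (-3)(7) − (-8)(7) = 35
N→O: (-8)(-2) − (2)(7) = 2
O→P: (2)(-10) − (4)(-2) = -12
P→Q: (4)(-10) − (7)(-10) = 30
Q→R: (7)(-2) − (15)(-10) = 136
R→J: (15)(12) − (0)(-2) = 180
Σ = 414
Area = |Σ|/2 = 207.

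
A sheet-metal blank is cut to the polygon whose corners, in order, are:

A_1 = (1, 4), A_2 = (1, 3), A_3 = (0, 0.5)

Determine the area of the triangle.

Σ = (-1) + (0.5) + (-0.5) = -1
Area = |Σ|/2 = 0.5.

0.5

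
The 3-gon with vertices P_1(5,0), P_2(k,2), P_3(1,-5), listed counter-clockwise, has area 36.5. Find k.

The doubled signed area Σ (x_i y_{i+1} − x_{i+1} y_i) is linear in k.
With k=0 it equals 33; the coefficient of k is -5 (from the two edges through P_2).
So -5·k + 33 = 2·36.5 = 73 ⇒ k = -8.

-8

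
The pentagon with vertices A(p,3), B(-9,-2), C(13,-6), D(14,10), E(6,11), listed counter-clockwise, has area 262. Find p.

The doubled signed area Σ (x_i y_{i+1} − x_{i+1} y_i) is linear in p.
With p=0 it equals 433; the coefficient of p is -13 (from the two edges through A).
So -13·p + 433 = 2·262 = 524 ⇒ p = -7.

-7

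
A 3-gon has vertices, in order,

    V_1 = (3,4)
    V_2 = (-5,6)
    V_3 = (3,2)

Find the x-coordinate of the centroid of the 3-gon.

1/3

Apply Gauss's area formula. First the cross-terms c_i = x_i·y_{i+1} − x_{i+1}·y_i:
  38, -28, 6  ⇒  2A = 16, A = 8.
Then Σ (x_i + x_{i+1})·c_i = 16, so x̄ = 16 / (6·8) = 1/3.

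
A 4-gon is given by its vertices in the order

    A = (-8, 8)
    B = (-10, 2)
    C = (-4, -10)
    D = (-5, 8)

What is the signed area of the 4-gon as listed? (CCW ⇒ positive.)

57

Apply the shoelace formula: 2A = Σ (x_i·y_{i+1} − x_{i+1}·y_i), indices taken mod 4.
Σ = (64) + (108) + (-82) + (24) = 114
Signed area = Σ/2 = 57 (positive ⇒ counter-clockwise traversal).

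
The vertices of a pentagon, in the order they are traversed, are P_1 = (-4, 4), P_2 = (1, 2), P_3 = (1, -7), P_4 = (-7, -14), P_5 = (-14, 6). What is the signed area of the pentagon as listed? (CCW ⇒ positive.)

Apply the surveyor's formula: 2A = Σ (x_i·y_{i+1} − x_{i+1}·y_i), indices taken mod 5.
P_1→P_2: (-4)(2) − (1)(4) = -12
P_2→P_3: (1)(-7) − (1)(2) = -9
P_3→P_4: (1)(-14) − (-7)(-7) = -63
P_4→P_5: (-7)(6) − (-14)(-14) = -238
P_5→P_1: (-14)(4) − (-4)(6) = -32
Σ = -354
Signed area = Σ/2 = -177 (negative ⇒ clockwise traversal).

-177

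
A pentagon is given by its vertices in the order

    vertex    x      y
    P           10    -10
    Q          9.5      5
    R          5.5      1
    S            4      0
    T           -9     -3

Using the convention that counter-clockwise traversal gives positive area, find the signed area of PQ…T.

Apply the shoelace formula: 2A = Σ (x_i·y_{i+1} − x_{i+1}·y_i), indices taken mod 5.
Σ = (145) + (-18) + (-4) + (-12) + (120) = 231
Signed area = Σ/2 = 115.5 (positive ⇒ counter-clockwise traversal).

115.5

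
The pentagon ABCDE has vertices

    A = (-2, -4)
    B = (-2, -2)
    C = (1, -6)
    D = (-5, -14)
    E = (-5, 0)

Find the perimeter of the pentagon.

36

|AB| = √((0)² + (2)²) = √4 = 2
|BC| = √((3)² + (-4)²) = √25 = 5
|CD| = √((-6)² + (-8)²) = √100 = 10
|DE| = √((0)² + (14)²) = √196 = 14
|EA| = √((3)² + (-4)²) = √25 = 5
Perimeter = 2 + 5 + 10 + 14 + 5 = 36.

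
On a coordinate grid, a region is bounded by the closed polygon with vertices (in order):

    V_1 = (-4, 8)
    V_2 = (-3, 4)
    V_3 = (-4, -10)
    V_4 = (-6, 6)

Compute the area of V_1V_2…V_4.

27

Apply Gauss's area formula: 2A = Σ (x_i·y_{i+1} − x_{i+1}·y_i), indices taken mod 4.
Σ = (8) + (46) + (-84) + (-24) = -54
Area = |Σ|/2 = 27.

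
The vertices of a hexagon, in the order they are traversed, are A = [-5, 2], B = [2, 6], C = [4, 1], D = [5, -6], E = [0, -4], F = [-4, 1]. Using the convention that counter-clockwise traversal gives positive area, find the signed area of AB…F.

-62

Apply the shoelace formula: 2A = Σ (x_i·y_{i+1} − x_{i+1}·y_i), indices taken mod 6.
Σ = (-34) + (-22) + (-29) + (-20) + (-16) + (-3) = -124
Signed area = Σ/2 = -62 (negative ⇒ clockwise traversal).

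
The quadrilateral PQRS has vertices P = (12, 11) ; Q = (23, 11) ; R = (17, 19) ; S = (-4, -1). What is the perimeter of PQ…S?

|PQ| = √((11)² + (0)²) = √121 = 11
|QR| = √((-6)² + (8)²) = √100 = 10
|RS| = √((-21)² + (-20)²) = √841 = 29
|SP| = √((16)² + (12)²) = √400 = 20
Perimeter = 11 + 10 + 29 + 20 = 70.

70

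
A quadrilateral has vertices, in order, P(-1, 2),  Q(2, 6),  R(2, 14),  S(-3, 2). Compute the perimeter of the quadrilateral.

|PQ| = √((3)² + (4)²) = √25 = 5
|QR| = √((0)² + (8)²) = √64 = 8
|RS| = √((-5)² + (-12)²) = √169 = 13
|SP| = √((2)² + (0)²) = √4 = 2
Perimeter = 5 + 8 + 13 + 2 = 28.

28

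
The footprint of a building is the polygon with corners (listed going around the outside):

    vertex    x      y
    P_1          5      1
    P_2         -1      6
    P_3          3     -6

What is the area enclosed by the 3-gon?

26

Apply the shoelace formula: 2A = Σ (x_i·y_{i+1} − x_{i+1}·y_i), indices taken mod 3.
Σ = (31) + (-12) + (33) = 52
Area = |Σ|/2 = 26.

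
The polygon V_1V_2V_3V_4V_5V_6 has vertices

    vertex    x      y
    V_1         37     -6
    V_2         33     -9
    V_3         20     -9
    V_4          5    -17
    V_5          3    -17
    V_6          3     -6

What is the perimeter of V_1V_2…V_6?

|V_1V_2| = √((-4)² + (-3)²) = √25 = 5
|V_2V_3| = √((-13)² + (0)²) = √169 = 13
|V_3V_4| = √((-15)² + (-8)²) = √289 = 17
|V_4V_5| = √((-2)² + (0)²) = √4 = 2
|V_5V_6| = √((0)² + (11)²) = √121 = 11
|V_6V_1| = √((34)² + (0)²) = √1156 = 34
Perimeter = 5 + 13 + 17 + 2 + 11 + 34 = 82.

82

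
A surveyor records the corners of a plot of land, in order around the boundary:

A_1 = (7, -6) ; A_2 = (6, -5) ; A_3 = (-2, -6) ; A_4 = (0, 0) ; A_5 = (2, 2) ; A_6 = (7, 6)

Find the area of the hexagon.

A_1→A_2: (7)(-5) − (6)(-6) = 1
A_2→A_3: (6)(-6) − (-2)(-5) = -46
A_3→A_4: (-2)(0) − (0)(-6) = 0
A_4→A_5: (0)(2) − (2)(0) = 0
A_5→A_6: (2)(6) − (7)(2) = -2
A_6→A_1: (7)(-6) − (7)(6) = -84
Σ = -131
Area = |Σ|/2 = 65.5.

65.5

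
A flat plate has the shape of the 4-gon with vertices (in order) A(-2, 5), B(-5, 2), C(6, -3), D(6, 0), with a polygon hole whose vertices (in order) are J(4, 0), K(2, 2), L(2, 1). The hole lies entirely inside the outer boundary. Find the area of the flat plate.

Outer boundary:
Apply the shoelace (surveyor's) formula: 2A = Σ (x_i·y_{i+1} − x_{i+1}·y_i), indices taken mod 4.
A→B: (-2)(2) − (-5)(5) = 21
B→C: (-5)(-3) − (6)(2) = 3
C→D: (6)(0) − (6)(-3) = 18
D→A: (6)(5) − (-2)(0) = 30
Σ = 72
Area = |Σ|/2 = 36.
Hole:
Apply Gauss's area formula: 2A = Σ (x_i·y_{i+1} − x_{i+1}·y_i), indices taken mod 3.
J→K: (4)(2) − (2)(0) = 8
K→L: (2)(1) − (2)(2) = -2
L→J: (2)(0) − (4)(1) = -4
Σ = 2
Area = |Σ|/2 = 1.
Net area = 36 − 1 = 35.

35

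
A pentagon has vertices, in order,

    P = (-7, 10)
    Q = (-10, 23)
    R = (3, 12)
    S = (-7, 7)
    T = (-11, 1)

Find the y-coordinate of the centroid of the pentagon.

Apply the shoelace (surveyor's) formula. First the cross-terms c_i = x_i·y_{i+1} − x_{i+1}·y_i:
  -61, -189, 105, 70, -103  ⇒  2A = -178, A = -89.
Then Σ (y_i + y_{i+1})·c_i = -7206, so ȳ = -7206 / (6·(-89)) = 1201/89.

1201/89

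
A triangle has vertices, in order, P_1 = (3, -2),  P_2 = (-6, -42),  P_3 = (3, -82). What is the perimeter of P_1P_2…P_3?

|P_1P_2| = √((-9)² + (-40)²) = √1681 = 41
|P_2P_3| = √((9)² + (-40)²) = √1681 = 41
|P_3P_1| = √((0)² + (80)²) = √6400 = 80
Perimeter = 41 + 41 + 80 = 162.

162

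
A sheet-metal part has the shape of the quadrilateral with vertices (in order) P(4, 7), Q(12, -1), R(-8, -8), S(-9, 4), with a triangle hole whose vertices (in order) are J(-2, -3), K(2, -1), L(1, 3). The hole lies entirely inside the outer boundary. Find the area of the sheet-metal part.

Outer boundary:
Σ = (-88) + (-104) + (-104) + (-79) = -375
Area = |Σ|/2 = 187.5.
Hole:
Σ = (8) + (7) + (3) = 18
Area = |Σ|/2 = 9.
Net area = 187.5 − 9 = 178.5.

178.5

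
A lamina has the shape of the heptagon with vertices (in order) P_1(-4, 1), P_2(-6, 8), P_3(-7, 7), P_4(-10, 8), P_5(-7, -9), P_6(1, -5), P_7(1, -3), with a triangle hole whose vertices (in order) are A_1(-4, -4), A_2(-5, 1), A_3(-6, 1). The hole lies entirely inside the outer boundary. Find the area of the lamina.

89

Outer boundary:
Apply the surveyor's formula: 2A = Σ (x_i·y_{i+1} − x_{i+1}·y_i), indices taken mod 7.
Cross-terms: -26, 14, 14, 146, 44, 2, -11  ⇒  Σ = 183
Area = |Σ|/2 = 91.5.
Hole:
Σ = (-24) + (1) + (28) = 5
Area = |Σ|/2 = 2.5.
Net area = 91.5 − 2.5 = 89.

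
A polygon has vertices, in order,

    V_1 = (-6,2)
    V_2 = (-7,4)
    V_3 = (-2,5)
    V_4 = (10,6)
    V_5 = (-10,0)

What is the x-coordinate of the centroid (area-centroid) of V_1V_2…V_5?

-197/177

Apply the surveyor's formula. First the cross-terms c_i = x_i·y_{i+1} − x_{i+1}·y_i:
  -10, -27, -62, 60, -20  ⇒  2A = -59, A = -29.5.
Then Σ (x_i + x_{i+1})·c_i = 197, so x̄ = 197 / (6·(-29.5)) = -197/177.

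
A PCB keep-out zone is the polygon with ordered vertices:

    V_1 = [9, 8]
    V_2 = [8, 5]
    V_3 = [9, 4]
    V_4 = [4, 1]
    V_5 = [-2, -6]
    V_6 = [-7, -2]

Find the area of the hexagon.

Apply the surveyor's formula: 2A = Σ (x_i·y_{i+1} − x_{i+1}·y_i), indices taken mod 6.
Σ = (-19) + (-13) + (-7) + (-22) + (-38) + (-38) = -137
Area = |Σ|/2 = 68.5.

68.5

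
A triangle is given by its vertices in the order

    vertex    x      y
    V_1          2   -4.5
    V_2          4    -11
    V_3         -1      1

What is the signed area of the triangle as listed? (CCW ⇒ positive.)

-4.25

Apply the shoelace (surveyor's) formula: 2A = Σ (x_i·y_{i+1} − x_{i+1}·y_i), indices taken mod 3.
Σ = (-4) + (-7) + (2.5) = -8.5
Signed area = Σ/2 = -4.25 (negative ⇒ clockwise traversal).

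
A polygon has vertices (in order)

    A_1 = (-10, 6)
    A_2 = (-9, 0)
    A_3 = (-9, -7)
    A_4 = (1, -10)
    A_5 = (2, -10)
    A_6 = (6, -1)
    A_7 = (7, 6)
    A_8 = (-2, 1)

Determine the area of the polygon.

171

Apply Gauss's area formula: 2A = Σ (x_i·y_{i+1} − x_{i+1}·y_i), indices taken mod 8.
Σ = (54) + (63) + (97) + (10) + (58) + (43) + (19) + (-2) = 342
Area = |Σ|/2 = 171.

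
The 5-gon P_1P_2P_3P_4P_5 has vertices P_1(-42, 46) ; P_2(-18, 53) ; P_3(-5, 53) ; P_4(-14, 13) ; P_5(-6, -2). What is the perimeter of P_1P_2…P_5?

|P_1P_2| = √((24)² + (7)²) = √625 = 25
|P_2P_3| = √((13)² + (0)²) = √169 = 13
|P_3P_4| = √((-9)² + (-40)²) = √1681 = 41
|P_4P_5| = √((8)² + (-15)²) = √289 = 17
|P_5P_1| = √((-36)² + (48)²) = √3600 = 60
Perimeter = 25 + 13 + 41 + 17 + 60 = 156.

156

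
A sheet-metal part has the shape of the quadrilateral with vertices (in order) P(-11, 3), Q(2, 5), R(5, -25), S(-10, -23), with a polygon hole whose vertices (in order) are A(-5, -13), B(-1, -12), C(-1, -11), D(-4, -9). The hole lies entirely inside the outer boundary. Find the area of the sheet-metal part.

383

Outer boundary:
Cross-terms: -61, -75, -365, -283  ⇒  Σ = -784
Area = |Σ|/2 = 392.
Hole:
Σ = (47) + (-1) + (-35) + (7) = 18
Area = |Σ|/2 = 9.
Net area = 392 − 9 = 383.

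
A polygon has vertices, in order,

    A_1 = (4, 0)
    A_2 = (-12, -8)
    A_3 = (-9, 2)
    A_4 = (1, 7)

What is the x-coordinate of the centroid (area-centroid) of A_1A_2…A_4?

-4

Apply Gauss's area formula. First the cross-terms c_i = x_i·y_{i+1} − x_{i+1}·y_i:
  -32, -96, -65, -28  ⇒  2A = -221, A = -110.5.
Then Σ (x_i + x_{i+1})·c_i = 2652, so x̄ = 2652 / (6·(-110.5)) = -4.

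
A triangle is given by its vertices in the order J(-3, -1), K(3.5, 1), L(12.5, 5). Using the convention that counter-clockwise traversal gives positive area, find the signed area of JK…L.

Apply the shoelace (surveyor's) formula: 2A = Σ (x_i·y_{i+1} − x_{i+1}·y_i), indices taken mod 3.
Cross-terms: 0.5, 5, 2.5  ⇒  Σ = 8
Signed area = Σ/2 = 4 (positive ⇒ counter-clockwise traversal).

4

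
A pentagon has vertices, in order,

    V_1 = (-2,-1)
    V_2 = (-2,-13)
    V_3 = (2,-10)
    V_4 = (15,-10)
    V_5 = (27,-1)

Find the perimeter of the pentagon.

|V_1V_2| = √((0)² + (-12)²) = √144 = 12
|V_2V_3| = √((4)² + (3)²) = √25 = 5
|V_3V_4| = √((13)² + (0)²) = √169 = 13
|V_4V_5| = √((12)² + (9)²) = √225 = 15
|V_5V_1| = √((-29)² + (0)²) = √841 = 29
Perimeter = 12 + 5 + 13 + 15 + 29 = 74.

74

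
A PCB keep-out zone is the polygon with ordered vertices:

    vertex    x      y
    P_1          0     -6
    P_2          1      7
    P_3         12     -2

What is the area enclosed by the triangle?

76

Apply the shoelace formula: 2A = Σ (x_i·y_{i+1} − x_{i+1}·y_i), indices taken mod 3.
Σ = (6) + (-86) + (-72) = -152
Area = |Σ|/2 = 76.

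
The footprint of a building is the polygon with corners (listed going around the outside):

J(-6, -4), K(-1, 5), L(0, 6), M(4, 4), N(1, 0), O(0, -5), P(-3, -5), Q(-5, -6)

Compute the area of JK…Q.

55.5

Apply Gauss's area formula: 2A = Σ (x_i·y_{i+1} − x_{i+1}·y_i), indices taken mod 8.
J→K: (-6)(5) − (-1)(-4) = -34
K→L: (-1)(6) − (0)(5) = -6
L→M: (0)(4) − (4)(6) = -24
M→N: (4)(0) − (1)(4) = -4
N→O: (1)(-5) − (0)(0) = -5
O→P: (0)(-5) − (-3)(-5) = -15
P→Q: (-3)(-6) − (-5)(-5) = -7
Q→J: (-5)(-4) − (-6)(-6) = -16
Σ = -111
Area = |Σ|/2 = 55.5.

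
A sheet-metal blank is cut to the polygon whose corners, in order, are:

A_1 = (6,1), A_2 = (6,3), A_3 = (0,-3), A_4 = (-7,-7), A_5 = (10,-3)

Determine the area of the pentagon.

46

Apply Gauss's area formula: 2A = Σ (x_i·y_{i+1} − x_{i+1}·y_i), indices taken mod 5.
Cross-terms: 12, -18, -21, 91, 28  ⇒  Σ = 92
Area = |Σ|/2 = 46.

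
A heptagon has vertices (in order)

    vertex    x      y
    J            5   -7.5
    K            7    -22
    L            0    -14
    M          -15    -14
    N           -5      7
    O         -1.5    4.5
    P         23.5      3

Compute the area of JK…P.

J→K: (5)(-22) − (7)(-7.5) = -57.5
K→L: (7)(-14) − (0)(-22) = -98
L→M: (0)(-14) − (-15)(-14) = -210
M→N: (-15)(7) − (-5)(-14) = -175
N→O: (-5)(4.5) − (-1.5)(7) = -12
O→P: (-1.5)(3) − (23.5)(4.5) = -110.25
P→J: (23.5)(-7.5) − (5)(3) = -191.25
Σ = -854
Area = |Σ|/2 = 427.

427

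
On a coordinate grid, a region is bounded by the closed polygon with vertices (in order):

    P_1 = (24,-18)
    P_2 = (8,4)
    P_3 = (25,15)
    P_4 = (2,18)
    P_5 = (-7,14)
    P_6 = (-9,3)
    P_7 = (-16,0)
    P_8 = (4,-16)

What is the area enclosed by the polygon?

777.5

Apply the surveyor's formula: 2A = Σ (x_i·y_{i+1} − x_{i+1}·y_i), indices taken mod 8.
P_1→P_2: (24)(4) − (8)(-18) = 240
P_2→P_3: (8)(15) − (25)(4) = 20
P_3→P_4: (25)(18) − (2)(15) = 420
P_4→P_5: (2)(14) − (-7)(18) = 154
P_5→P_6: (-7)(3) − (-9)(14) = 105
P_6→P_7: (-9)(0) − (-16)(3) = 48
P_7→P_8: (-16)(-16) − (4)(0) = 256
P_8→P_1: (4)(-18) − (24)(-16) = 312
Σ = 1555
Area = |Σ|/2 = 777.5.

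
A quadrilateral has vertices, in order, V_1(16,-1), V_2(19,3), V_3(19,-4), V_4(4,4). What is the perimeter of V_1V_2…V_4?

42

|V_1V_2| = √((3)² + (4)²) = √25 = 5
|V_2V_3| = √((0)² + (-7)²) = √49 = 7
|V_3V_4| = √((-15)² + (8)²) = √289 = 17
|V_4V_1| = √((12)² + (-5)²) = √169 = 13
Perimeter = 5 + 7 + 17 + 13 = 42.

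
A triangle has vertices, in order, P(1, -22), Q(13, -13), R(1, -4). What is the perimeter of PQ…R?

48

|PQ| = √((12)² + (9)²) = √225 = 15
|QR| = √((-12)² + (9)²) = √225 = 15
|RP| = √((0)² + (-18)²) = √324 = 18
Perimeter = 15 + 15 + 18 = 48.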